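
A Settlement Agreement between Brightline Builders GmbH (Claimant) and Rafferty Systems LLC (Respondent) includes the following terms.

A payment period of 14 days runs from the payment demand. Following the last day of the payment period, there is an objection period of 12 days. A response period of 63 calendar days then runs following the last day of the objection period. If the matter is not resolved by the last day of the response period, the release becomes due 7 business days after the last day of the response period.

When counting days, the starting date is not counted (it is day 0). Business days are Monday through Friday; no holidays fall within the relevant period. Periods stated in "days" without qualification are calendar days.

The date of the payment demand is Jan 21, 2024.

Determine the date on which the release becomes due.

Adding 14 calendar days to Jan 21, 2024 gives Feb 4, 2024, which is the last day of the payment period.
The last day of the objection period: 12 calendar days after Feb 4, 2024 is Feb 16, 2024.
The last day of the response period: Feb 16, 2024 + 63 days = Apr 19, 2024.
The date on which the release becomes due: counting 7 business days from Friday, Apr 19, 2024 (Apr 22, Apr 23, Apr 24, Apr 25, Apr 26, Apr 29, Apr 30, skipping weekends) reaches Tuesday, Apr 30, 2024.

Apr 30, 2024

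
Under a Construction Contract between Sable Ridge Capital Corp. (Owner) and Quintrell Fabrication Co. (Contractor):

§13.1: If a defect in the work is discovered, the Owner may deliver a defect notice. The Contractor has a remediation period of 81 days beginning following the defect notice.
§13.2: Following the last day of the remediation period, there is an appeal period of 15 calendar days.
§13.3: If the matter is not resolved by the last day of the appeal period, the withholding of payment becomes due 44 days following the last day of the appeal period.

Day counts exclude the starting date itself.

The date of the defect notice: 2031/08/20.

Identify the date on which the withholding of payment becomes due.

The last day of the remediation period: 2031/08/20 + 81 days = 2031/11/09.
Adding 15 calendar days to 2031/11/09 gives 2031/11/24, which is the last day of the appeal period.
The date on which the withholding of payment becomes due: 44 calendar days after 2031/11/24 is 2032/01/07.

2032/01/07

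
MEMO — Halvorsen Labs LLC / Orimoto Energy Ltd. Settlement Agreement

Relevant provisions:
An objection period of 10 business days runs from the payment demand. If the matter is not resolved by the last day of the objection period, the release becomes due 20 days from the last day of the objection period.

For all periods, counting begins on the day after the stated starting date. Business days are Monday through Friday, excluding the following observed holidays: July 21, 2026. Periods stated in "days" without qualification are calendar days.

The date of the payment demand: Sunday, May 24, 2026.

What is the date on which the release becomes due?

The last day of the objection period: counting 10 business days from Sunday, May 24, 2026 (May 25, May 26, May 27, May 28, May 29, Jun 1, Jun 2, Jun 3, Jun 4, Jun 5, skipping weekends) reaches Friday, June 5, 2026.
Adding 20 calendar days to June 5, 2026 gives June 25, 2026, which is the date on which the release becomes due.

June 25, 2026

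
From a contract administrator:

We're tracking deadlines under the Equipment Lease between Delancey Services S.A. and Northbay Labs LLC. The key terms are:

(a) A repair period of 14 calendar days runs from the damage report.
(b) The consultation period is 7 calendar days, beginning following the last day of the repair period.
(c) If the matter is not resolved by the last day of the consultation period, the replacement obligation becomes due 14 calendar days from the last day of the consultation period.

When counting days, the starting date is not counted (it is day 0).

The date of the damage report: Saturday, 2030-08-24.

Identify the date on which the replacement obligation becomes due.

The last day of the repair period: 14 calendar days after 2030-08-24 is 2030-09-07.
Adding 7 calendar days to 2030-09-07 gives 2030-09-14, which is the last day of the consultation period.
The date on which the replacement obligation becomes due: 2030-09-14 + 14 days = 2030-09-28.

2030-09-28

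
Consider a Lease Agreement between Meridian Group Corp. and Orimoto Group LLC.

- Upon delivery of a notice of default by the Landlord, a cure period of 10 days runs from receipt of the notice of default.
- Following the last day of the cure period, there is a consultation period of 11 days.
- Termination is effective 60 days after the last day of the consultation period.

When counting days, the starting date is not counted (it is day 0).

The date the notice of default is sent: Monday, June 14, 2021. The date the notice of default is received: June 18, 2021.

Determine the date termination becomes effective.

September 7, 2021

Adding 10 calendar days to June 18, 2021 gives June 28, 2021, which is the last day of the cure period.
The last day of the consultation period: 11 calendar days after June 28, 2021 is July 9, 2021.
The date termination becomes effective: July 9, 2021 + 60 days = September 7, 2021.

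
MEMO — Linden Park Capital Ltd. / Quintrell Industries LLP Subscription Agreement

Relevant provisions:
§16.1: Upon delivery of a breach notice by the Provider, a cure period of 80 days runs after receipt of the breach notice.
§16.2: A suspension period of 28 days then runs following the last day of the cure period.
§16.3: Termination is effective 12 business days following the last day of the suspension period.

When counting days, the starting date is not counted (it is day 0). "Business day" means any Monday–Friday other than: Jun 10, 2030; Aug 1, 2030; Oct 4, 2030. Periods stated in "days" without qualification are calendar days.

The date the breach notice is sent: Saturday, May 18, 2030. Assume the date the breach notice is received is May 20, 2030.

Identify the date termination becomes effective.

Adding 80 calendar days to May 20, 2030 gives Aug 8, 2030, which is the last day of the cure period.
The last day of the suspension period: Aug 8, 2030 + 28 days = Sep 5, 2030.
The date termination becomes effective: counting 12 business days from Thursday, Sep 5, 2030 (Sep 6, Sep 9, Sep 10, Sep 11, …, Sep 19, Sep 20, Sep 23, skipping weekends) reaches Monday, Sep 23, 2030.

Sep 23, 2030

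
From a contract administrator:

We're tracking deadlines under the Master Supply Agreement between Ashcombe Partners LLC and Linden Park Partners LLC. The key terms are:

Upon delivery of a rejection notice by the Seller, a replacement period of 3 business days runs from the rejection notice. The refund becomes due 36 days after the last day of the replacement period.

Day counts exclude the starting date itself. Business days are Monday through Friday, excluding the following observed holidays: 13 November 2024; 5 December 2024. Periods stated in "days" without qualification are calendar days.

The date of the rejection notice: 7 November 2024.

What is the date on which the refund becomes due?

18 December 2024

The last day of the replacement period: counting 3 business days from Thursday, 7 November 2024 (Nov 8, Nov 11, Nov 12, skipping weekends) reaches Tuesday, 12 November 2024.
The date on which the refund becomes due: 12 November 2024 + 36 days = 18 December 2024.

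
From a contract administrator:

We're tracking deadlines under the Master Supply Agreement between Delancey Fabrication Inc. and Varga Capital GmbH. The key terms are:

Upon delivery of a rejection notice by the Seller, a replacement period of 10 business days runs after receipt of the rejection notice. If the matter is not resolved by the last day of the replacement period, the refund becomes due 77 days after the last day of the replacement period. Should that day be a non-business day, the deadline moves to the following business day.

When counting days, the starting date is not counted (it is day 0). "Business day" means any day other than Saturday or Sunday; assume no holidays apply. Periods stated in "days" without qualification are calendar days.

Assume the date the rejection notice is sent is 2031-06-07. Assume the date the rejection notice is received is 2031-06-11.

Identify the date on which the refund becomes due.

The last day of the replacement period: counting 10 business days from Wednesday, 2031-06-11 (Jun 12, Jun 13, Jun 16, Jun 17, Jun 18, Jun 19, Jun 20, Jun 23, Jun 24, Jun 25, skipping weekends) reaches Wednesday, 2031-06-25.
The date on which the refund becomes due: 2031-06-25 + 77 days = 2031-09-10. 2031-09-10 is a Wednesday, so no roll-forward applies.

2031-09-10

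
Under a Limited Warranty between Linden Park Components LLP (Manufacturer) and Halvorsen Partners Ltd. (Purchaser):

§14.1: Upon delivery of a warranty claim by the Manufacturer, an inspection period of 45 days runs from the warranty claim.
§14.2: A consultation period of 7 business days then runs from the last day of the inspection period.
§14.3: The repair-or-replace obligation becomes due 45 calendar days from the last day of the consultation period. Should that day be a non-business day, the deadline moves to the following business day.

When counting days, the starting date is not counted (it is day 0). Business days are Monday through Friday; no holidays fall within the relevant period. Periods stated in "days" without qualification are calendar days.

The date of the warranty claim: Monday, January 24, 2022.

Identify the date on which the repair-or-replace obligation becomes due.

Adding 45 calendar days to January 24, 2022 gives March 10, 2022, which is the last day of the inspection period.
The last day of the consultation period: counting 7 business days from Thursday, March 10, 2022 (Mar 11, Mar 14, Mar 15, Mar 16, Mar 17, Mar 18, Mar 21, skipping weekends) reaches Monday, March 21, 2022.
Adding 45 calendar days to March 21, 2022 gives May 5, 2022, which is the date on which the repair-or-replace obligation becomes due. May 5, 2022 is a Thursday, so no roll-forward applies.

May 5, 2022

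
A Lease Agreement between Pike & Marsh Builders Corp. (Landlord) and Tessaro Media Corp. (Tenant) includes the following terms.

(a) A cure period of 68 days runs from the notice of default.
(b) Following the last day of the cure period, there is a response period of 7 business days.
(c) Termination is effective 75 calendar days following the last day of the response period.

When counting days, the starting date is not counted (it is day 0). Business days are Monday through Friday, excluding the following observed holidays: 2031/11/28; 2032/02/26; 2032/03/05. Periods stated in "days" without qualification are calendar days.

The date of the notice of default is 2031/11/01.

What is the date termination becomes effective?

2032/04/03

Adding 68 calendar days to 2031/11/01 gives 2032/01/08, which is the last day of the cure period.
The last day of the response period: 7 business days after Thursday, 2032/01/08, skipping weekends — Jan 9, Jan 12, Jan 13, Jan 14, Jan 15, Jan 16, Jan 19 — lands on Monday, 2032/01/19.
Adding 75 calendar days to 2032/01/19 gives 2032/04/03, which is the date termination becomes effective.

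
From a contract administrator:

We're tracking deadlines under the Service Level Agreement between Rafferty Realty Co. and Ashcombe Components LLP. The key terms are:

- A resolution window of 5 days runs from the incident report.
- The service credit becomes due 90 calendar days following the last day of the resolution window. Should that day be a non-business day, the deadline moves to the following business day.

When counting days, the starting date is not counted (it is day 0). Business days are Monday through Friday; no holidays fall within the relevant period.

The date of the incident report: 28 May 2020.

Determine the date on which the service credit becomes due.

31 August 2020

Adding 5 calendar days to 28 May 2020 gives 2 June 2020, which is the last day of the resolution window.
Adding 90 calendar days to 2 June 2020 gives 31 August 2020, which is the date on which the service credit becomes due. 31 August 2020 is a Monday, so no roll-forward applies.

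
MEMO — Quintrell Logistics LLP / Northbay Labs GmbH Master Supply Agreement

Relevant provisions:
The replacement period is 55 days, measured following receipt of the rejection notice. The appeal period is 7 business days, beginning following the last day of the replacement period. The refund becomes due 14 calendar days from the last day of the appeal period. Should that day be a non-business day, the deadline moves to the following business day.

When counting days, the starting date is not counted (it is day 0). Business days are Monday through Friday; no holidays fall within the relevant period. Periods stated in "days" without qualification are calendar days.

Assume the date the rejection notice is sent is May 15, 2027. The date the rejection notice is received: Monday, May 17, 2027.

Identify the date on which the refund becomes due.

Aug 3, 2027

The last day of the replacement period: 55 calendar days after May 17, 2027 is Jul 11, 2027.
The last day of the appeal period: 7 business days after Sunday, Jul 11, 2027, skipping weekends — Jul 12, Jul 13, Jul 14, Jul 15, Jul 16, Jul 19, Jul 20 — lands on Tuesday, Jul 20, 2027.
Adding 14 calendar days to Jul 20, 2027 gives Aug 3, 2027, which is the date on which the refund becomes due. Aug 3, 2027 is a Tuesday, so no roll-forward applies.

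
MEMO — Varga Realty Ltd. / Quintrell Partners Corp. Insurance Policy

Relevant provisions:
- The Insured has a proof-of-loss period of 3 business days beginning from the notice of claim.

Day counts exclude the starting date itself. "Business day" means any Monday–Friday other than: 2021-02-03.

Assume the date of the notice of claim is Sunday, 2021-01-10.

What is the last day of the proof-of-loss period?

2021-01-13

From Sunday, 2021-01-10, 3 business days (Jan 11, Jan 12, Jan 13, skipping weekends) brings us to Wednesday, 2021-01-13, which is the last day of the proof-of-loss period.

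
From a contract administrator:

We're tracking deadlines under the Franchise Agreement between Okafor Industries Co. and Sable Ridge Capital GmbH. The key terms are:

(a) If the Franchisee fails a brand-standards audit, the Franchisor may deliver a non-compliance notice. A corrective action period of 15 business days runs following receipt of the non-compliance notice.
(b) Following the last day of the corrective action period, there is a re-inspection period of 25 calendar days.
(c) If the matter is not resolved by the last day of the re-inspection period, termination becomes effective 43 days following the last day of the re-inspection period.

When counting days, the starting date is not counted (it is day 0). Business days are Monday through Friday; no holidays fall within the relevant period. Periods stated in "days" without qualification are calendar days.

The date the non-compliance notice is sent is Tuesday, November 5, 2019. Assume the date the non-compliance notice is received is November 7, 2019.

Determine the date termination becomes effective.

From Thursday, November 7, 2019, 15 business days (Nov 8, Nov 11, Nov 12, Nov 13, …, Nov 26, Nov 27, Nov 28, skipping weekends) brings us to Thursday, November 28, 2019, which is the last day of the corrective action period.
The last day of the re-inspection period: November 28, 2019 + 25 days = December 23, 2019.
The date termination becomes effective: December 23, 2019 + 43 days = February 4, 2020.

February 4, 2020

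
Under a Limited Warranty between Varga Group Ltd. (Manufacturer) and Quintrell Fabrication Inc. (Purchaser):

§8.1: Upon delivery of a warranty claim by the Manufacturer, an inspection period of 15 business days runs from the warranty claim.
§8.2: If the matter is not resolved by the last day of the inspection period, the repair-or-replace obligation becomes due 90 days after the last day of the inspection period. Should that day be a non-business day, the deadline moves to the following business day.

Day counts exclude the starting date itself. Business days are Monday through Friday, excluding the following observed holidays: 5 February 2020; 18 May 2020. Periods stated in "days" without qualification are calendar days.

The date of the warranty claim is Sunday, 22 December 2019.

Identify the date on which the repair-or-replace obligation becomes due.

9 April 2020

The last day of the inspection period: counting 15 business days from Sunday, 22 December 2019 (Dec 23, Dec 24, Dec 25, Dec 26, …, Jan 8, Jan 9, Jan 10, skipping weekends) reaches Friday, 10 January 2020.
Adding 90 calendar days to 10 January 2020 gives 9 April 2020, which is the date on which the repair-or-replace obligation becomes due. 9 April 2020 is a Thursday and is not a listed holiday, so no roll-forward applies.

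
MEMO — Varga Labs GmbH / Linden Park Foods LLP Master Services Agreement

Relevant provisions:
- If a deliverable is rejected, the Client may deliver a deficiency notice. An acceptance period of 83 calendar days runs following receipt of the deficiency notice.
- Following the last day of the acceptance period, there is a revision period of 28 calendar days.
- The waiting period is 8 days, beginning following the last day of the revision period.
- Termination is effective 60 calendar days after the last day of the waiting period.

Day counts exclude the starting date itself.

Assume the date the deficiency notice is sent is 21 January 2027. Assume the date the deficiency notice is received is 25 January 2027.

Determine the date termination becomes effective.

The last day of the acceptance period: 25 January 2027 + 83 days = 18 April 2027.
Adding 28 calendar days to 18 April 2027 gives 16 May 2027, which is the last day of the revision period.
The last day of the waiting period: 16 May 2027 + 8 days = 24 May 2027.
Adding 60 calendar days to 24 May 2027 gives 23 July 2027, which is the date termination becomes effective.

23 July 2027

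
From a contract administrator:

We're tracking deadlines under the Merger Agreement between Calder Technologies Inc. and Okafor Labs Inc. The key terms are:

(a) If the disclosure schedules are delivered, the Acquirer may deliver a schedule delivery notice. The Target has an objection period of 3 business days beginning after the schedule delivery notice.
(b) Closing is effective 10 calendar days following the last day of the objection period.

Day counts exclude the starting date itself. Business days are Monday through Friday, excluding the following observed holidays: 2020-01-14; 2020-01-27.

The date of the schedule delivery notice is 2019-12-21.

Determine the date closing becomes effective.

2020-01-04

From Saturday, 2019-12-21, 3 business days (Dec 23, Dec 24, Dec 25, skipping weekends) brings us to Wednesday, 2019-12-25, which is the last day of the objection period.
Adding 10 calendar days to 2019-12-25 gives 2020-01-04, which is the date closing becomes effective.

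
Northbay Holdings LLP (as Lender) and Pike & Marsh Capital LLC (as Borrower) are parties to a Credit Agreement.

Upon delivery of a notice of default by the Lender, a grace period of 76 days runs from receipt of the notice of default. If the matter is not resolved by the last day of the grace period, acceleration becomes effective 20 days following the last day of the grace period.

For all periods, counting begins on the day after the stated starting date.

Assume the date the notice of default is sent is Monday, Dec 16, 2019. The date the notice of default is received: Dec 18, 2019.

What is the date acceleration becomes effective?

The last day of the grace period: 76 calendar days after Dec 18, 2019 is Mar 3, 2020.
The date acceleration becomes effective: 20 calendar days after Mar 3, 2020 is Mar 23, 2020.

Mar 23, 2020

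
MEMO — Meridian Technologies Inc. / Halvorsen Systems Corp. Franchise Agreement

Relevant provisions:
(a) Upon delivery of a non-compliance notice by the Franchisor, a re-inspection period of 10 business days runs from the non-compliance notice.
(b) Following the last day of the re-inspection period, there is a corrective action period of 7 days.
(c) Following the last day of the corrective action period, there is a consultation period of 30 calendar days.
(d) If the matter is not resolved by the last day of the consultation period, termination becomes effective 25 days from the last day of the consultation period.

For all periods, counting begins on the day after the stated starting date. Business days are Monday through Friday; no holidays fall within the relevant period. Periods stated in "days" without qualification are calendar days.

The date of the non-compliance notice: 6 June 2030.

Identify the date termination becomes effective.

21 August 2030

The last day of the re-inspection period: 10 business days after Thursday, 6 June 2030, skipping weekends — Jun 7, Jun 10, Jun 11, Jun 12, Jun 13, Jun 14, Jun 17, Jun 18, Jun 19, Jun 20 — lands on Thursday, 20 June 2030.
The last day of the corrective action period: 20 June 2030 + 7 days = 27 June 2030.
Adding 30 calendar days to 27 June 2030 gives 27 July 2030, which is the last day of the consultation period.
The date termination becomes effective: 25 calendar days after 27 July 2030 is 21 August 2030.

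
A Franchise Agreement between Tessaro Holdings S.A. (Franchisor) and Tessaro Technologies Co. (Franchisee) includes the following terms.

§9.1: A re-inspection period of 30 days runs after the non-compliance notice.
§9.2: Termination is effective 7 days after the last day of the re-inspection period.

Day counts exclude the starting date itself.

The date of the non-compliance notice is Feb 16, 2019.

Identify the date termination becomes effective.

Mar 25, 2019

Adding 30 calendar days to Feb 16, 2019 gives Mar 18, 2019, which is the last day of the re-inspection period.
The date termination becomes effective: Mar 18, 2019 + 7 days = Mar 25, 2019.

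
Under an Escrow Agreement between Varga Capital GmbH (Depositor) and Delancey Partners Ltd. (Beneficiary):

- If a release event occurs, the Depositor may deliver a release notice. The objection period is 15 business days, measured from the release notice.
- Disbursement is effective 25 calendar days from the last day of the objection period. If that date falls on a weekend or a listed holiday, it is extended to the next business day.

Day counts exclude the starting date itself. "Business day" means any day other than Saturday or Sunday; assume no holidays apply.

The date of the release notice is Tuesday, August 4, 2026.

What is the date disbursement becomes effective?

September 21, 2026

The last day of the objection period: counting 15 business days from Tuesday, August 4, 2026 (Aug 5, Aug 6, Aug 7, Aug 10, …, Aug 21, Aug 24, Aug 25, skipping weekends) reaches Tuesday, August 25, 2026.
Adding 25 calendar days to August 25, 2026 gives September 19, 2026, which is the date disbursement becomes effective. That falls on a Saturday, so it rolls to the next business day, Monday, September 21, 2026.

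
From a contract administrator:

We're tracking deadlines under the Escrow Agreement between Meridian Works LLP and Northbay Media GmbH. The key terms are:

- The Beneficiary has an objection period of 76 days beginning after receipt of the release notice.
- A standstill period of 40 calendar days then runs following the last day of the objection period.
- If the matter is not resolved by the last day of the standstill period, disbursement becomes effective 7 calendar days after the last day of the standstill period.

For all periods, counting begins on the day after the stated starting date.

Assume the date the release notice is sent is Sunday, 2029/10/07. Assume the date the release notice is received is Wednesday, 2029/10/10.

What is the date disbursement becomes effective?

The last day of the objection period: 76 calendar days after 2029/10/10 is 2029/12/25.
The last day of the standstill period: 2029/12/25 + 40 days = 2030/02/03.
The date disbursement becomes effective: 2030/02/03 + 7 days = 2030/02/10.

2030/02/10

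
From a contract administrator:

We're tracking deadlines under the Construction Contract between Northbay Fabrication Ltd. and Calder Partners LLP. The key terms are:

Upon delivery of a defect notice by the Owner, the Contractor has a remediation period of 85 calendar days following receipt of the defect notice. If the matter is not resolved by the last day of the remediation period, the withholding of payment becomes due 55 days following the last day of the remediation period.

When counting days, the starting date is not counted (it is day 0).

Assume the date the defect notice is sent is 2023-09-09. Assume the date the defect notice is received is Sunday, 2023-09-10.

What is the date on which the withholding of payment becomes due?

Adding 85 calendar days to 2023-09-10 gives 2023-12-04, which is the last day of the remediation period.
The date on which the withholding of payment becomes due: 55 calendar days after 2023-12-04 is 2024-01-28.

2024-01-28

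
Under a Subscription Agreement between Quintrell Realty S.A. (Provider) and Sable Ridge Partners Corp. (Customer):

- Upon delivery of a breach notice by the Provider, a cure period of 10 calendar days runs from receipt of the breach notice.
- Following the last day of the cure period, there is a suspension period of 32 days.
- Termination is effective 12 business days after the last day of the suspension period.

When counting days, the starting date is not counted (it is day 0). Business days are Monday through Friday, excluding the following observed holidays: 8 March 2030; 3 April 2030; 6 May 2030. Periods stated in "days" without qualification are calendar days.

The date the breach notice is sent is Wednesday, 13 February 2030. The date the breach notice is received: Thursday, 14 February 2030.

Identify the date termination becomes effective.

16 April 2030

Adding 10 calendar days to 14 February 2030 gives 24 February 2030, which is the last day of the cure period.
Adding 32 calendar days to 24 February 2030 gives 28 March 2030, which is the last day of the suspension period.
The date termination becomes effective: 12 business days after Thursday, 28 March 2030, skipping weekends and the listed holiday on Apr 3 — Mar 29, Apr 1, Apr 2, Apr 4, …, Apr 12, Apr 15, Apr 16 — lands on Tuesday, 16 April 2030.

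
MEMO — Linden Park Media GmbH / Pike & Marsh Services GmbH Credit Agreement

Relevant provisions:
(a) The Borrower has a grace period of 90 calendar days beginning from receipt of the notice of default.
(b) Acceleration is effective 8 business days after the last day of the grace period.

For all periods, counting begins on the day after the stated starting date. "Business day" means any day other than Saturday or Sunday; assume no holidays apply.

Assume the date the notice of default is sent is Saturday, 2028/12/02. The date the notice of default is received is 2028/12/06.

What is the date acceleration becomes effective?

Adding 90 calendar days to 2028/12/06 gives 2029/03/06, which is the last day of the grace period.
The date acceleration becomes effective: 8 business days after Tuesday, 2029/03/06, skipping weekends — Mar 7, Mar 8, Mar 9, Mar 12, Mar 13, Mar 14, Mar 15, Mar 16 — lands on Friday, 2029/03/16.

2029/03/16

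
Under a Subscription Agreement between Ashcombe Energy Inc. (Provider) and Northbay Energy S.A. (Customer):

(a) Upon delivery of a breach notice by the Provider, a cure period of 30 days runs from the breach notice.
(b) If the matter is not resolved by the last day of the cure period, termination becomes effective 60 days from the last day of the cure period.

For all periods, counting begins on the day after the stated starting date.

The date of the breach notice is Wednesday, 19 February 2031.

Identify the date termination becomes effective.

20 May 2031

Adding 30 calendar days to 19 February 2031 gives 21 March 2031, which is the last day of the cure period.
The date termination becomes effective: 21 March 2031 + 60 days = 20 May 2031.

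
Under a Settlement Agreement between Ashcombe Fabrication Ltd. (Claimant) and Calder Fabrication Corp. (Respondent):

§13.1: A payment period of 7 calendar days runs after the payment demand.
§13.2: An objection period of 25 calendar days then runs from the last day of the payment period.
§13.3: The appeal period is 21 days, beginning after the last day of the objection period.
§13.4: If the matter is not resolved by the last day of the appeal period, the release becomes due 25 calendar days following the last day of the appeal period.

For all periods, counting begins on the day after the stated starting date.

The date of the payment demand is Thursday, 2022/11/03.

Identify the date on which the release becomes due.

The last day of the payment period: 7 calendar days after 2022/11/03 is 2022/11/10.
Adding 25 calendar days to 2022/11/10 gives 2022/12/05, which is the last day of the objection period.
Adding 21 calendar days to 2022/12/05 gives 2022/12/26, which is the last day of the appeal period.
The date on which the release becomes due: 25 calendar days after 2022/12/26 is 2023/01/20.

2023/01/20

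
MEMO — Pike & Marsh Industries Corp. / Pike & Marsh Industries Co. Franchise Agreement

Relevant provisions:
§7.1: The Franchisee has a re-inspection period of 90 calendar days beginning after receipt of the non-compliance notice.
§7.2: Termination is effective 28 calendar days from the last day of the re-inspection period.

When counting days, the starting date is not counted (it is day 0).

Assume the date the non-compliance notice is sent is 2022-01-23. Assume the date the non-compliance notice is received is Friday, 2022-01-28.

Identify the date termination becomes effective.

2022-05-26

Adding 90 calendar days to 2022-01-28 gives 2022-04-28, which is the last day of the re-inspection period.
Adding 28 calendar days to 2022-04-28 gives 2022-05-26, which is the date termination becomes effective.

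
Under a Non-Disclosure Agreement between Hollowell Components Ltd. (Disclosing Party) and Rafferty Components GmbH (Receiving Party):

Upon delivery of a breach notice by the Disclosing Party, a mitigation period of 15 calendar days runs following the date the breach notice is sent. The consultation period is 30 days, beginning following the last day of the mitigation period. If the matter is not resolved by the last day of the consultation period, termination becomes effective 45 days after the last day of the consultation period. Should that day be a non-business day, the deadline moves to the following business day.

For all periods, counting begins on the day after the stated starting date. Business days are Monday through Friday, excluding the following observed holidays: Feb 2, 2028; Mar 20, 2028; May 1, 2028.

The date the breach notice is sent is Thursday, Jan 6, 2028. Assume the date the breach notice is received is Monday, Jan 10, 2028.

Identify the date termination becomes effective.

Adding 15 calendar days to Jan 6, 2028 gives Jan 21, 2028, which is the last day of the mitigation period.
The last day of the consultation period: 30 calendar days after Jan 21, 2028 is Feb 20, 2028.
The date termination becomes effective: Feb 20, 2028 + 45 days = Apr 5, 2028. Apr 5, 2028 is a Wednesday and is not a listed holiday, so no roll-forward applies.

Apr 5, 2028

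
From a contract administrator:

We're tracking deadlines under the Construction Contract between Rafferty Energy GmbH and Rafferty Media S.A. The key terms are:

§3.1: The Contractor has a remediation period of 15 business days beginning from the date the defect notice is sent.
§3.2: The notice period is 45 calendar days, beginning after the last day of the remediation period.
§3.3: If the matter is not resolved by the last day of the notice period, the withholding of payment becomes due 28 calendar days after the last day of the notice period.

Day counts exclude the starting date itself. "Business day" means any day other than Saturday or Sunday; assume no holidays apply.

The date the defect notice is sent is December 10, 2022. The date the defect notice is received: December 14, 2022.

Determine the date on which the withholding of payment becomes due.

March 13, 2023

The last day of the remediation period: counting 15 business days from Saturday, December 10, 2022 (Dec 12, Dec 13, Dec 14, Dec 15, …, Dec 28, Dec 29, Dec 30, skipping weekends) reaches Friday, December 30, 2022.
The last day of the notice period: December 30, 2022 + 45 days = February 13, 2023.
Adding 28 calendar days to February 13, 2023 gives March 13, 2023, which is the date on which the withholding of payment becomes due.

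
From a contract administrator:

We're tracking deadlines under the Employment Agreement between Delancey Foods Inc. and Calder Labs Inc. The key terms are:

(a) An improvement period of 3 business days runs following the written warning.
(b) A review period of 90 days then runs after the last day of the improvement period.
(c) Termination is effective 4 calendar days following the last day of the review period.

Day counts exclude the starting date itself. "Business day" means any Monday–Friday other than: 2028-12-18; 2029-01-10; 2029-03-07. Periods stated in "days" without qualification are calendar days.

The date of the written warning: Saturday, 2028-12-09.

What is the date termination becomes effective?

2029-03-17

From Saturday, 2028-12-09, 3 business days (Dec 11, Dec 12, Dec 13, skipping weekends) brings us to Wednesday, 2028-12-13, which is the last day of the improvement period.
The last day of the review period: 90 calendar days after 2028-12-13 is 2029-03-13.
The date termination becomes effective: 4 calendar days after 2029-03-13 is 2029-03-17.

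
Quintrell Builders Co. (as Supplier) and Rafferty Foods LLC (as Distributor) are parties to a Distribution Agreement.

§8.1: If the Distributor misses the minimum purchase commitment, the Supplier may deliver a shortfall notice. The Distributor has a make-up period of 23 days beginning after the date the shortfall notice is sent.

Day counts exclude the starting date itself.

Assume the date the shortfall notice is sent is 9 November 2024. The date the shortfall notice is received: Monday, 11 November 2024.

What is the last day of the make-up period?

The last day of the make-up period: 23 calendar days after 9 November 2024 is 2 December 2024.

2 December 2024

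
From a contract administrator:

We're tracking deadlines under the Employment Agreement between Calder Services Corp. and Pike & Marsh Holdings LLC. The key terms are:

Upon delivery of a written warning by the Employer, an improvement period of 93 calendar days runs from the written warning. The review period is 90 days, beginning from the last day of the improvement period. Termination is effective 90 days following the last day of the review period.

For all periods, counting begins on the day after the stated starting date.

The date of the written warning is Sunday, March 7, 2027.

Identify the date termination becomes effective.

Adding 93 calendar days to March 7, 2027 gives June 8, 2027, which is the last day of the improvement period.
Adding 90 calendar days to June 8, 2027 gives September 6, 2027, which is the last day of the review period.
The date termination becomes effective: 90 calendar days after September 6, 2027 is December 5, 2027.

December 5, 2027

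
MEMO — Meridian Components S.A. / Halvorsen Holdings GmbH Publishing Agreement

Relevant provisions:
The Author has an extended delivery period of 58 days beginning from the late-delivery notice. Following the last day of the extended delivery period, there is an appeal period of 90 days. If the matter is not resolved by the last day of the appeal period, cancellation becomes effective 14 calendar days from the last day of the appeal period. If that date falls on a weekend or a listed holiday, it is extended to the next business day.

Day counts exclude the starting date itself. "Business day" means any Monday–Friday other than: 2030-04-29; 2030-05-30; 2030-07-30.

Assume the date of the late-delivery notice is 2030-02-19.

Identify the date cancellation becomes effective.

2030-07-31

The last day of the extended delivery period: 2030-02-19 + 58 days = 2030-04-18.
The last day of the appeal period: 90 calendar days after 2030-04-18 is 2030-07-17.
The date cancellation becomes effective: 2030-07-17 + 14 days = 2030-07-31. 2030-07-31 is a Wednesday and is not a listed holiday, so no roll-forward applies.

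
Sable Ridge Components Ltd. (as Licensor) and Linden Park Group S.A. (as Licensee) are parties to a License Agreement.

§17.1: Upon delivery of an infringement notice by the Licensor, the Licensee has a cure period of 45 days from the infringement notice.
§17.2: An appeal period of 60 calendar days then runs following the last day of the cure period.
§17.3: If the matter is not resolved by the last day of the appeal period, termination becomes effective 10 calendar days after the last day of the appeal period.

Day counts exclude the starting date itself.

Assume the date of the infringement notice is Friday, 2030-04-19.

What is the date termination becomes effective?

2030-08-12

Adding 45 calendar days to 2030-04-19 gives 2030-06-03, which is the last day of the cure period.
Adding 60 calendar days to 2030-06-03 gives 2030-08-02, which is the last day of the appeal period.
Adding 10 calendar days to 2030-08-02 gives 2030-08-12, which is the date termination becomes effective.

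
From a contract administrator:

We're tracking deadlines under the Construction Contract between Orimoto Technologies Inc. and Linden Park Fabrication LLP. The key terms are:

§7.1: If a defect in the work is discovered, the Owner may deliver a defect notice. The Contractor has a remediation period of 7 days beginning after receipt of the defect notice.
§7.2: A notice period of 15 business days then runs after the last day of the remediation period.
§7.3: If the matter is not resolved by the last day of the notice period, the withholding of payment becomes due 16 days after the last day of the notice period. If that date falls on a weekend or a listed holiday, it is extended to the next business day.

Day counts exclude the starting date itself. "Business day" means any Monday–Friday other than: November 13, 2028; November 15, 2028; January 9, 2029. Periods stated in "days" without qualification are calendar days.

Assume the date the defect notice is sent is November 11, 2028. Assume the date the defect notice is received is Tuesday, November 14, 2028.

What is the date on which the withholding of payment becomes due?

December 28, 2028

Adding 7 calendar days to November 14, 2028 gives November 21, 2028, which is the last day of the remediation period.
From Tuesday, November 21, 2028, 15 business days (Nov 22, Nov 23, Nov 24, Nov 27, …, Dec 8, Dec 11, Dec 12, skipping weekends) brings us to Tuesday, December 12, 2028, which is the last day of the notice period.
The date on which the withholding of payment becomes due: December 12, 2028 + 16 days = December 28, 2028. December 28, 2028 is a Thursday and is not a listed holiday, so no roll-forward applies.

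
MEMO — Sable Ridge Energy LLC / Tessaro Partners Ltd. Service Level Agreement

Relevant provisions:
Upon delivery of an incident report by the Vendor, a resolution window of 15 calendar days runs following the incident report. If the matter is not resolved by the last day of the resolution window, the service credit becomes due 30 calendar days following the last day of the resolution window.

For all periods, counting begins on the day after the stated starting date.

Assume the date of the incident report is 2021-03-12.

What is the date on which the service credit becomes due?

2021-04-26

Adding 15 calendar days to 2021-03-12 gives 2021-03-27, which is the last day of the resolution window.
The date on which the service credit becomes due: 30 calendar days after 2021-03-27 is 2021-04-26.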